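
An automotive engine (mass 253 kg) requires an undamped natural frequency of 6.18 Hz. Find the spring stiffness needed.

ω_n = 2πf_n = 2π × 6.18 = 38.83 rad/s.
k = m·ω_n² = 253 × 38.83² = 253 × 1508 = 381500 N/m.

381000 N/m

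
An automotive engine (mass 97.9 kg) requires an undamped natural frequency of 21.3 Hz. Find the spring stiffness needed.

1750000 N/m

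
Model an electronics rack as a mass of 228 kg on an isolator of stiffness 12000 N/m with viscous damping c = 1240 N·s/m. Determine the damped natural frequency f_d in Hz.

ω_n = √(k/m) = √(12000/228) = 7.255 rad/s.
Critical damping c_c = 2√(k·m) = 2√(12000 × 228) = 3308 N·s/m, so ζ = c/c_c = 1240/3308 = 0.3748.
ω_d = ω_n√(1 − ζ²) = 7.255 × √(1 − 0.140) = 6.726 rad/s.
f_d = ω_d/(2π) = 1.070 Hz.

1.07 Hz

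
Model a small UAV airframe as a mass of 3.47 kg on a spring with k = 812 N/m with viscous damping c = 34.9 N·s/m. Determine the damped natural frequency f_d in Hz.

ω_n = √(k/m) = √(812.0/3.47) = 15.30 rad/s.
Critical damping c_c = 2√(k·m) = 2√(812.0 × 3.47) = 106.2 N·s/m, so ζ = c/c_c = 34.9/106.2 = 0.3287.
ω_d = ω_n√(1 − ζ²) = 15.30 × √(1 − 0.108) = 14.45 rad/s.
f_d = ω_d/(2π) = 2.299 Hz.

2.30 Hz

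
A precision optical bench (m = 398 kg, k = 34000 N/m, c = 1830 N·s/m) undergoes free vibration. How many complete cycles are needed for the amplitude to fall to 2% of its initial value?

3 cycles

ζ = c/(2√(km)) = 1830/(2√(34000 × 398)) = 1830/7357 = 0.2487.
Logarithmic decrement δ = 2πζ/√(1 − ζ²) = 2π × 0.2487/√(1 − 0.0619) = 1.614.
x_n/x₀ = e^(−nδ) ≤ 0.02; take ln: n ≥ ln(1/0.02)/δ = 3.912/1.614 = 2.424.
So 3 complete cycles are required.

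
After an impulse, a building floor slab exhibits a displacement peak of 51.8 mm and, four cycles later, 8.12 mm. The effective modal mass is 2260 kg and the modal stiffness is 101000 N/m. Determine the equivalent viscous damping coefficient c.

2220 N·s/m

Logarithmic decrement δ = (1/n)·ln(x₀/x_n) = (1/4)·ln(51.8/8.12) = (1/4)·ln(6.379) = 0.4633.
ζ = δ/√(4π² + δ²) = 0.4633/√(39.48 + 0.215) = 0.4633/6.300 = 0.07353.
c = ζ · 2√(km) = 0.07353 × 2√(101000 × 2260) = 0.07353 × 30220 = 2222 N·s/m.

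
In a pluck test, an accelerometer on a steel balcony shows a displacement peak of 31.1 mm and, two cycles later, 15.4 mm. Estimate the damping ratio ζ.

Logarithmic decrement δ = (1/n)·ln(x₀/x_n) = (1/2)·ln(31.1/15.4) = (1/2)·ln(2.019) = 0.3514.
ζ = δ/√(4π² + δ²) = 0.3514/√(39.48 + 0.123) = 0.3514/6.293 = 0.05584.

0.0558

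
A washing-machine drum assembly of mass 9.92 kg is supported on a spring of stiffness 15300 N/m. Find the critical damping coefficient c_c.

779 N·s/m

c_c = 2√(k·m) = 2√(15300 × 9.92) = 2 × 389.6 = 779.2 N·s/m.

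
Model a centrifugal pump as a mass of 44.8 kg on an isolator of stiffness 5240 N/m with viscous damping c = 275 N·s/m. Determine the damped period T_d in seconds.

ω_n = √(k/m) = √(5240/44.8) = 10.82 rad/s.
Critical damping c_c = 2√(k·m) = 2√(5240 × 44.8) = 969.0 N·s/m, so ζ = c/c_c = 275/969.0 = 0.2838.
ω_d = ω_n√(1 − ζ²) = 10.82 × √(1 − 0.0805) = 10.37 rad/s.
T_d = 2π/ω_d = 0.6059 s.

0.606 s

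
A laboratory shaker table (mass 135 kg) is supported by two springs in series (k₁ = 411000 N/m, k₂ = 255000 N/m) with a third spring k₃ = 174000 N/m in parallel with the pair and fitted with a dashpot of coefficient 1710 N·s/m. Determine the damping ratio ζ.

0.128

Series pair: k_s = k₁k₂/(k₁+k₂) = (411000)(255000)/(411000 + 255000) = 157400 N/m. In parallel with k₃: k_eq = 157400 + 174000 = 331400 N/m.
ω_n = √(k_eq/m) = √(331400/135) = 49.54 rad/s.
Critical damping c_c = 2√(k_eq·m) = 2√(331400 × 135) = 13380 N·s/m, so ζ = c/c_c = 1710/13380 = 0.1278.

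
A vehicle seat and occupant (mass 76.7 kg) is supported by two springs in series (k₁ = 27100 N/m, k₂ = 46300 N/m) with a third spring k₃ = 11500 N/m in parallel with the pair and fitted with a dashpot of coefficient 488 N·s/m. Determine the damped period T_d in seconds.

0.330 s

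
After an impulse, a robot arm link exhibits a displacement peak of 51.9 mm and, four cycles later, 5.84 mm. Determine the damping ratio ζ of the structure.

Logarithmic decrement δ = (1/n)·ln(x₀/x_n) = (1/4)·ln(51.9/5.84) = (1/4)·ln(8.887) = 0.5461.
ζ = δ/√(4π² + δ²) = 0.5461/√(39.48 + 0.298) = 0.5461/6.307 = 0.08660.

0.0866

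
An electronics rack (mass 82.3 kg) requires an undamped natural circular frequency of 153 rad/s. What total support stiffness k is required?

1930000 N/m

k = m·ω_n² = 82.3 × 153.0² = 82.3 × 23410 = 1927000 N/m.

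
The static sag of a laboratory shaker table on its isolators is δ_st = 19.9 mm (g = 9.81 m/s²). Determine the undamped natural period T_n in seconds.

ω_n = √(g/δ_st) = √(9.81/0.0199) = √493.0 = 22.20 rad/s.
T_n = 2π/ω_n = 6.283/22.20 = 0.2830 s.

0.283 s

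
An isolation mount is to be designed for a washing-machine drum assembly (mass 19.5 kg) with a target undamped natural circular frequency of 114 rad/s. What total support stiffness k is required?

k = m·ω_n² = 19.5 × 114.0² = 19.5 × 13000 = 253400 N/m.

253000 N/m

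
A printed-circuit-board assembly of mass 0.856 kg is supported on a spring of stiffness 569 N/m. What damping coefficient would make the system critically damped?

44.1 N·s/m

c_c = 2√(k·m) = 2√(569.0 × 0.856) = 2 × 22.07 = 44.14 N·s/m.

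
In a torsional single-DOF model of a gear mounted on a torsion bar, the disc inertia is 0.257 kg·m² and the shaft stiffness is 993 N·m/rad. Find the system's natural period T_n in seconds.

ω_n = √(k_t/J) = √(993/0.257) = √3864 = 62.16 rad/s.
T_n = 2π/ω_n = 6.283/62.16 = 0.1011 s.

0.101 s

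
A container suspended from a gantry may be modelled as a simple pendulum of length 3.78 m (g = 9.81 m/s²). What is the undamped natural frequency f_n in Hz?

0.256 Hz

For a simple pendulum ω_n = √(g/L) = √(9.81/3.78) = √2.595 = 1.611 rad/s.
f_n = ω_n/(2π) = 1.611/6.283 = 0.2564 Hz.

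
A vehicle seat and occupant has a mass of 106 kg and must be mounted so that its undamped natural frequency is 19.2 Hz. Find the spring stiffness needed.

1540000 N/m

ω_n = 2πf_n = 2π × 19.2 = 120.6 rad/s.
k = m·ω_n² = 106 × 120.6² = 106 × 14550 = 1543000 N/m.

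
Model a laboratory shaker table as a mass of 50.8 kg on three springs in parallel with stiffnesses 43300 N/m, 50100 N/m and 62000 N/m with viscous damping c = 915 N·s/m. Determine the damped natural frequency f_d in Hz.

Parallel springs add: k_eq = 43300 + 50100 + 62000 = 155400 N/m.
ω_n = √(k_eq/m) = √(155400/50.8) = 55.31 rad/s.
Critical damping c_c = 2√(k_eq·m) = 2√(155400 × 50.8) = 5619 N·s/m, so ζ = c/c_c = 915/5619 = 0.1628.
ω_d = ω_n√(1 − ζ²) = 55.31 × √(1 − 0.0265) = 54.57 rad/s.
f_d = ω_d/(2π) = 8.685 Hz.

8.69 Hz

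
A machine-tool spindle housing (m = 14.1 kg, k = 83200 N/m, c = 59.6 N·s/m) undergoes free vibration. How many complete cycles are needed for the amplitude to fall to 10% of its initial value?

14 cycles

ζ = c/(2√(km)) = 59.6/(2√(83200 × 14.1)) = 59.6/2166 = 0.02751.
Logarithmic decrement δ = 2πζ/√(1 − ζ²) = 2π × 0.02751/√(1 − 0.000757) = 0.1729.
x_n/x₀ = e^(−nδ) ≤ 0.1; take ln: n ≥ ln(1/0.1)/δ = 2.303/0.1729 = 13.31.
So 14 complete cycles are required.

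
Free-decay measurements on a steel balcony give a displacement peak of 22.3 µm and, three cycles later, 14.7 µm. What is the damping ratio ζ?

Logarithmic decrement δ = (1/n)·ln(x₀/x_n) = (1/3)·ln(22.3/14.7) = (1/3)·ln(1.517) = 0.1389.
ζ = δ/√(4π² + δ²) = 0.1389/√(39.48 + 0.0193) = 0.1389/6.285 = 0.02210.

0.0221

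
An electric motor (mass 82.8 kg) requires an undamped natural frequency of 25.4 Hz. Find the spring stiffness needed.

2110000 N/m

ω_n = 2πf_n = 2π × 25.4 = 159.6 rad/s.
k = m·ω_n² = 82.8 × 159.6² = 82.8 × 25470 = 2109000 N/m.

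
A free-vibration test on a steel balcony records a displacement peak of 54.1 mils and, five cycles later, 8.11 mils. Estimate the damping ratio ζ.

Logarithmic decrement δ = (1/n)·ln(x₀/x_n) = (1/5)·ln(54.1/8.11) = (1/5)·ln(6.671) = 0.3795.
ζ = δ/√(4π² + δ²) = 0.3795/√(39.48 + 0.144) = 0.3795/6.295 = 0.06030.

0.0603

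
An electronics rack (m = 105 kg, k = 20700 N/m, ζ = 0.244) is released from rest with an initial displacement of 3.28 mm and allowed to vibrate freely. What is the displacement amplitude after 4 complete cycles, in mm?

Logarithmic decrement δ = 2πζ/√(1 − ζ²) = 2π × 0.2440/√(1 − 0.0595) = 1.581.
After n cycles, x_n/x₀ = e^(−nδ), so x_4 = 3.28 × e^(−4 × 1.581) = 3.28 × 0.001794 = 0.005883 mm.

0.00588 mm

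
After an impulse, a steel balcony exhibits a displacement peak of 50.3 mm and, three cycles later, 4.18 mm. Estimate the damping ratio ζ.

Logarithmic decrement δ = (1/n)·ln(x₀/x_n) = (1/3)·ln(50.3/4.18) = (1/3)·ln(12.03) = 0.8292.
ζ = δ/√(4π² + δ²) = 0.8292/√(39.48 + 0.688) = 0.8292/6.338 = 0.1308.

0.131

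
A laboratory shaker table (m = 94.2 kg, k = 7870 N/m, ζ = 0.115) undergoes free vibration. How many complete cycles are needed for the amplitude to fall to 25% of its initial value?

2 cycles

Logarithmic decrement δ = 2πζ/√(1 − ζ²) = 2π × 0.1150/√(1 − 0.0132) = 0.7274.
x_n/x₀ = e^(−nδ) ≤ 0.25; take ln: n ≥ ln(1/0.25)/δ = 1.386/0.7274 = 1.906.
So 2 complete cycles are required.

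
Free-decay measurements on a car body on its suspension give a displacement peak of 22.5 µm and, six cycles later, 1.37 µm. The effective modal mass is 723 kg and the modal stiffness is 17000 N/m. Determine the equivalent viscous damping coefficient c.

Logarithmic decrement δ = (1/n)·ln(x₀/x_n) = (1/6)·ln(22.5/1.37) = (1/6)·ln(16.42) = 0.4665.
ζ = δ/√(4π² + δ²) = 0.4665/√(39.48 + 0.218) = 0.4665/6.300 = 0.07403.
c = ζ · 2√(km) = 0.07403 × 2√(17000 × 723) = 0.07403 × 7012 = 519.1 N·s/m.

519 N·s/m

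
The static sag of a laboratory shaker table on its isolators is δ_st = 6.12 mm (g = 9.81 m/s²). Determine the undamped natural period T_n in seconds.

ω_n = √(g/δ_st) = √(9.81/0.00612) = √1603 = 40.04 rad/s.
T_n = 2π/ω_n = 6.283/40.04 = 0.1569 s.

0.157 s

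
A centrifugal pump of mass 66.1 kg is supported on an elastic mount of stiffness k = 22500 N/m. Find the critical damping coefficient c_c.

c_c = 2√(k·m) = 2√(22500 × 66.1) = 2 × 1220 = 2439 N·s/m.

2440 N·s/m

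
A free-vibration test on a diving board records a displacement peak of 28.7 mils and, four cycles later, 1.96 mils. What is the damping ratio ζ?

Logarithmic decrement δ = (1/n)·ln(x₀/x_n) = (1/4)·ln(28.7/1.96) = (1/4)·ln(14.64) = 0.6710.
ζ = δ/√(4π² + δ²) = 0.6710/√(39.48 + 0.450) = 0.6710/6.319 = 0.1062.

0.106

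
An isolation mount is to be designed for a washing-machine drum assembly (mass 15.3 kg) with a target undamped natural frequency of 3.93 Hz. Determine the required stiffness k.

9330 N/m

ω_n = 2πf_n = 2π × 3.93 = 24.69 rad/s.
k = m·ω_n² = 15.3 × 24.69² = 15.3 × 609.7 = 9329 N/m.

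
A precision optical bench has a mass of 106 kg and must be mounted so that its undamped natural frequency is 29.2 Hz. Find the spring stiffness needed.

ω_n = 2πf_n = 2π × 29.2 = 183.5 rad/s.
k = m·ω_n² = 106 × 183.5² = 106 × 33660 = 3568000 N/m.

3570000 N/m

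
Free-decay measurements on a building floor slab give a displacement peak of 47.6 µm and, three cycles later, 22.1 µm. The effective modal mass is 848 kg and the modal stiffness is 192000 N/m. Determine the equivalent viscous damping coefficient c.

Logarithmic decrement δ = (1/n)·ln(x₀/x_n) = (1/3)·ln(47.6/22.1) = (1/3)·ln(2.154) = 0.2558.
ζ = δ/√(4π² + δ²) = 0.2558/√(39.48 + 0.0654) = 0.2558/6.288 = 0.04067.
c = ζ · 2√(km) = 0.04067 × 2√(192000 × 848) = 0.04067 × 25520 = 1038 N·s/m.

1040 N·s/m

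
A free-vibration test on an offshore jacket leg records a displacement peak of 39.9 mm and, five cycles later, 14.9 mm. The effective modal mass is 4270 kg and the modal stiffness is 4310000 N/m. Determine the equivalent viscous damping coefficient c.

8500 N·s/m

Logarithmic decrement δ = (1/n)·ln(x₀/x_n) = (1/5)·ln(39.9/14.9) = (1/5)·ln(2.678) = 0.1970.
ζ = δ/√(4π² + δ²) = 0.1970/√(39.48 + 0.0388) = 0.1970/6.286 = 0.03134.
c = ζ · 2√(km) = 0.03134 × 2√(4310000 × 4270) = 0.03134 × 271300 = 8503 N·s/m.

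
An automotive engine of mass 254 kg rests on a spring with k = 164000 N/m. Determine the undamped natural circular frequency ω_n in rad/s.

25.4 rad/s

ω_n = √(k/m) = √(164000/254) = √645.7 = 25.41 rad/s.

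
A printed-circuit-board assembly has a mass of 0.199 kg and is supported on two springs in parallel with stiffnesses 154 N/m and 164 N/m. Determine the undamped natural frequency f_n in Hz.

Parallel springs add: k_eq = 154 + 164 = 318.0 N/m.
ω_n = √(k_eq/m) = √(318.0/0.199) = √1598 = 39.97 rad/s.
f_n = ω_n/(2π) = 39.97/6.283 = 6.362 Hz.

6.36 Hz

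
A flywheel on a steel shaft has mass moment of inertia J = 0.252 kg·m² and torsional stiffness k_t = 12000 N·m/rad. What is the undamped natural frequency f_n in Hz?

34.7 Hz

ω_n = √(k_t/J) = √(12000/0.252) = √47620 = 218.2 rad/s.
f_n = ω_n/(2π) = 218.2/6.283 = 34.73 Hz.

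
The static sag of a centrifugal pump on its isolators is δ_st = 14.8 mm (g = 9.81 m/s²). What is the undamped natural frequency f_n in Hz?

ω_n = √(g/δ_st) = √(9.81/0.0148) = √662.8 = 25.75 rad/s.
f_n = ω_n/(2π) = 25.75/6.283 = 4.098 Hz.

4.10 Hz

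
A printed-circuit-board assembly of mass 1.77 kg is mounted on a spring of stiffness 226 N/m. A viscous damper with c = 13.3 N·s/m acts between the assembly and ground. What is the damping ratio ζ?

0.332

ω_n = √(k/m) = √(226.0/1.77) = 11.30 rad/s.
Critical damping c_c = 2√(k·m) = 2√(226.0 × 1.77) = 40.00 N·s/m, so ζ = c/c_c = 13.3/40.00 = 0.3325.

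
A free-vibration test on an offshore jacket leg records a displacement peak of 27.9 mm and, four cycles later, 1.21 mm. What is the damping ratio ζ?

0.124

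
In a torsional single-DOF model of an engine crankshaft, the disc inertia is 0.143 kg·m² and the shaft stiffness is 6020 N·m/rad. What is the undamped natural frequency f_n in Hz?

32.7 Hz

ω_n = √(k_t/J) = √(6020/0.143) = √42100 = 205.2 rad/s.
f_n = ω_n/(2π) = 205.2/6.283 = 32.66 Hz.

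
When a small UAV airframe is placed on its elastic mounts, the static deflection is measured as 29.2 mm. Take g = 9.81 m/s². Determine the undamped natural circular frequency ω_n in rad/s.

18.3 rad/s

ω_n = √(g/δ_st) = √(9.81/0.0292) = √336.0 = 18.33 rad/s.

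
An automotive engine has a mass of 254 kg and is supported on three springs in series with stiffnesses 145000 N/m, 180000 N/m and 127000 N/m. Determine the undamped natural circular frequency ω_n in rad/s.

13.9 rad/s

Series springs: 1/k_eq = 1/145000 + 1/180000 + 1/127000 = 2.033×10^-5, so k_eq = 49200 N/m.
ω_n = √(k_eq/m) = √(49200/254) = √193.7 = 13.92 rad/s.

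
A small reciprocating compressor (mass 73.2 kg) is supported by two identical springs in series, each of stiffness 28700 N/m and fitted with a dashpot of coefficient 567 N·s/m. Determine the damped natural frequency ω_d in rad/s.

Series springs: 1/k_eq = 2/28700, so k_eq = 28700/2 = 14350 N/m.
ω_n = √(k_eq/m) = √(14350/73.2) = 14.00 rad/s.
Critical damping c_c = 2√(k_eq·m) = 2√(14350 × 73.2) = 2050 N·s/m, so ζ = c/c_c = 567/2050 = 0.2766.
ω_d = ω_n√(1 − ζ²) = 14.00 × √(1 − 0.0765) = 13.46 rad/s.

13.5 rad/s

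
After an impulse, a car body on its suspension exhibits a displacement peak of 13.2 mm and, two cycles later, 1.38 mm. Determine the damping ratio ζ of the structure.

Logarithmic decrement δ = (1/n)·ln(x₀/x_n) = (1/2)·ln(13.2/1.38) = (1/2)·ln(9.565) = 1.129.
ζ = δ/√(4π² + δ²) = 1.129/√(39.48 + 1.27) = 1.129/6.384 = 0.1769.

0.177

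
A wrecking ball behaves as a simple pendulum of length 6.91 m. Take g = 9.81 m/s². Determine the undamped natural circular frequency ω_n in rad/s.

1.19 rad/s

For a simple pendulum ω_n = √(g/L) = √(9.81/6.91) = √1.420 = 1.192 rad/s.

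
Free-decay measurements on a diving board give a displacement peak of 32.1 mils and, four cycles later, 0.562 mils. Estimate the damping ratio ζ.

Logarithmic decrement δ = (1/n)·ln(x₀/x_n) = (1/4)·ln(32.1/0.562) = (1/4)·ln(57.12) = 1.011.
ζ = δ/√(4π² + δ²) = 1.011/√(39.48 + 1.02) = 1.011/6.364 = 0.1589.

0.159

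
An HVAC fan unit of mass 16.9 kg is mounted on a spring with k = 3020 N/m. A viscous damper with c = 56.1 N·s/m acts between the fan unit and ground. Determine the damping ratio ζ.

ω_n = √(k/m) = √(3020/16.9) = 13.37 rad/s.
Critical damping c_c = 2√(k·m) = 2√(3020 × 16.9) = 451.8 N·s/m, so ζ = c/c_c = 56.1/451.8 = 0.1242.

0.124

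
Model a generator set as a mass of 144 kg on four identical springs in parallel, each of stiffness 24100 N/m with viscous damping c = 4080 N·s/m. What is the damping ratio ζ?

Parallel springs add: k_eq = 4 × 24100 = 96400 N/m.
ω_n = √(k_eq/m) = √(96400/144) = 25.87 rad/s.
Critical damping c_c = 2√(k_eq·m) = 2√(96400 × 144) = 7452 N·s/m, so ζ = c/c_c = 4080/7452 = 0.5475.

0.548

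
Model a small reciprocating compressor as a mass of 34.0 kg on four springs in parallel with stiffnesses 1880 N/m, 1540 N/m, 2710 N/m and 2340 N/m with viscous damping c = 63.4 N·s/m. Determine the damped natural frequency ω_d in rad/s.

15.8 rad/s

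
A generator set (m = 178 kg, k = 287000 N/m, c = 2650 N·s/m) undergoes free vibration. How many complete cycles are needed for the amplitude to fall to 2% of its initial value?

4 cycles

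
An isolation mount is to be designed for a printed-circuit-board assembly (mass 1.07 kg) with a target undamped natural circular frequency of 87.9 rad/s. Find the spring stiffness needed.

8270 N/m

k = m·ω_n² = 1.07 × 87.90² = 1.07 × 7726 = 8267 N/m.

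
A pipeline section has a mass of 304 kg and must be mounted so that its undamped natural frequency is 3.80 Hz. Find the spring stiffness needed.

173000 N/m

ω_n = 2πf_n = 2π × 3.80 = 23.88 rad/s.
k = m·ω_n² = 304 × 23.88² = 304 × 570.1 = 173300 N/m.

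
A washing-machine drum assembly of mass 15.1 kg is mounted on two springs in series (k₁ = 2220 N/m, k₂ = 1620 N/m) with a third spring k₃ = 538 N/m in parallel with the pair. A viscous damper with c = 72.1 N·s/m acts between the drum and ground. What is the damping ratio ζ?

0.242

Series pair: k_s = k₁k₂/(k₁+k₂) = (2220)(1620)/(2220 + 1620) = 936.6 N/m. In parallel with k₃: k_eq = 936.6 + 538 = 1475 N/m.
ω_n = √(k_eq/m) = √(1475/15.1) = 9.882 rad/s.
Critical damping c_c = 2√(k_eq·m) = 2√(1475 × 15.1) = 298.4 N·s/m, so ζ = c/c_c = 72.1/298.4 = 0.2416.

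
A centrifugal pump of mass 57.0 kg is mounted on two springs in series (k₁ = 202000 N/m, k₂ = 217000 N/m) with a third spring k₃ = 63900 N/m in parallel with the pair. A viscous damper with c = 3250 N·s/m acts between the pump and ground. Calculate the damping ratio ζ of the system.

0.524

Series pair: k_s = k₁k₂/(k₁+k₂) = (202000)(217000)/(202000 + 217000) = 104600 N/m. In parallel with k₃: k_eq = 104600 + 63900 = 168500 N/m.
ω_n = √(k_eq/m) = √(168500/57.0) = 54.37 rad/s.
Critical damping c_c = 2√(k_eq·m) = 2√(168500 × 57.0) = 6199 N·s/m, so ζ = c/c_c = 3250/6199 = 0.5243.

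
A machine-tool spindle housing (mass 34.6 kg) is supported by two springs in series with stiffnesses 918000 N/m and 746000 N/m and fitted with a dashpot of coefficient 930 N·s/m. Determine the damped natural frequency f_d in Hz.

Series springs: 1/k_eq = 1/918000 + 1/746000 = 2.430×10^-6, so k_eq = 411600 N/m.
ω_n = √(k_eq/m) = √(411600/34.6) = 109.1 rad/s.
Critical damping c_c = 2√(k_eq·m) = 2√(411600 × 34.6) = 7547 N·s/m, so ζ = c/c_c = 930/7547 = 0.1232.
ω_d = ω_n√(1 − ζ²) = 109.1 × √(1 − 0.0152) = 108.2 rad/s.
f_d = ω_d/(2π) = 17.23 Hz.

17.2 Hz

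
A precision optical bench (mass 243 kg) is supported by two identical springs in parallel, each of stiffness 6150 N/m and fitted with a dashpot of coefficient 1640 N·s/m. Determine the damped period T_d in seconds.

Parallel springs add: k_eq = 2 × 6150 = 12300 N/m.
ω_n = √(k_eq/m) = √(12300/243) = 7.115 rad/s.
Critical damping c_c = 2√(k_eq·m) = 2√(12300 × 243) = 3458 N·s/m, so ζ = c/c_c = 1640/3458 = 0.4743.
ω_d = ω_n√(1 − ζ²) = 7.115 × √(1 − 0.225) = 6.263 rad/s.
T_d = 2π/ω_d = 1.003 s.

1.00 s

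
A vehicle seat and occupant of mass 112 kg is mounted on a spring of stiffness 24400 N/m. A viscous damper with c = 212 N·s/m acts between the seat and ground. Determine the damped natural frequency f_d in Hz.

2.34 Hz

ω_n = √(k/m) = √(24400/112) = 14.76 rad/s.
Critical damping c_c = 2√(k·m) = 2√(24400 × 112) = 3306 N·s/m, so ζ = c/c_c = 212/3306 = 0.06412.
ω_d = ω_n√(1 − ζ²) = 14.76 × √(1 − 0.00411) = 14.73 rad/s.
f_d = ω_d/(2π) = 2.344 Hz.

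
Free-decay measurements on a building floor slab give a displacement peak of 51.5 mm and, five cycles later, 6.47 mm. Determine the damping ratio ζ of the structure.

0.0659

Logarithmic decrement δ = (1/n)·ln(x₀/x_n) = (1/5)·ln(51.5/6.47) = (1/5)·ln(7.960) = 0.4149.
ζ = δ/√(4π² + δ²) = 0.4149/√(39.48 + 0.172) = 0.4149/6.297 = 0.06589.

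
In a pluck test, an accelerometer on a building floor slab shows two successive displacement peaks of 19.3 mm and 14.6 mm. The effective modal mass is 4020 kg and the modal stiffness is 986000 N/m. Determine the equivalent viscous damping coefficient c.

Logarithmic decrement δ = (1/n)·ln(x₀/x_n) = (1/1)·ln(19.3/14.6) = (1/1)·ln(1.322) = 0.2791.
ζ = δ/√(4π² + δ²) = 0.2791/√(39.48 + 0.0779) = 0.2791/6.289 = 0.04437.
c = ζ · 2√(km) = 0.04437 × 2√(986000 × 4020) = 0.04437 × 125900 = 5587 N·s/m.

5590 N·s/m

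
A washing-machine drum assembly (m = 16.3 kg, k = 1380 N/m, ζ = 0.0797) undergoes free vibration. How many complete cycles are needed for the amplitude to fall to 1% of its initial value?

10 cycles

Logarithmic decrement δ = 2πζ/√(1 − ζ²) = 2π × 0.07970/√(1 − 0.00635) = 0.5024.
x_n/x₀ = e^(−nδ) ≤ 0.01; take ln: n ≥ ln(1/0.01)/δ = 4.605/0.5024 = 9.167.
So 10 complete cycles are required.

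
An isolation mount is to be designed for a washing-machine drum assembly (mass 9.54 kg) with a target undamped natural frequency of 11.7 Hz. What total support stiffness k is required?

ω_n = 2πf_n = 2π × 11.7 = 73.51 rad/s.
k = m·ω_n² = 9.54 × 73.51² = 9.54 × 5404 = 51560 N/m.

51600 N/m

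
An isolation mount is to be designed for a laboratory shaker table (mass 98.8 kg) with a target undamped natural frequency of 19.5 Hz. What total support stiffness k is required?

1480000 N/m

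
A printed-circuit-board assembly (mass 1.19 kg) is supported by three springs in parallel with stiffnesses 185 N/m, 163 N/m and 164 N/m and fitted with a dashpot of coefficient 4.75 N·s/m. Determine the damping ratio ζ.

0.0962

Parallel springs add: k_eq = 185 + 163 + 164 = 512.0 N/m.
ω_n = √(k_eq/m) = √(512.0/1.19) = 20.74 rad/s.
Critical damping c_c = 2√(k_eq·m) = 2√(512.0 × 1.19) = 49.37 N·s/m, so ζ = c/c_c = 4.75/49.37 = 0.09622.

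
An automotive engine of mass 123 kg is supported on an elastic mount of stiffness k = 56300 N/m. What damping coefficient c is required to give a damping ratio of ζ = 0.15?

789 N·s/m

c_c = 2√(k·m) = 2√(56300 × 123) = 5263 N·s/m.
c = ζ·c_c = 0.15 × 5263 = 789.5 N·s/m.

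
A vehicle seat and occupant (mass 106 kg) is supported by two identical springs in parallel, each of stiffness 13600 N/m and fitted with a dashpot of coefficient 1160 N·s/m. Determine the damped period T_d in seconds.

Parallel springs add: k_eq = 2 × 13600 = 27200 N/m.
ω_n = √(k_eq/m) = √(27200/106) = 16.02 rad/s.
Critical damping c_c = 2√(k_eq·m) = 2√(27200 × 106) = 3396 N·s/m, so ζ = c/c_c = 1160/3396 = 0.3416.
ω_d = ω_n√(1 − ζ²) = 16.02 × √(1 − 0.117) = 15.06 rad/s.
T_d = 2π/ω_d = 0.4173 s.

0.417 s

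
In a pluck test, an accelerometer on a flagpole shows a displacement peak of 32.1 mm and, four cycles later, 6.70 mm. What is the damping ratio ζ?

Logarithmic decrement δ = (1/n)·ln(x₀/x_n) = (1/4)·ln(32.1/6.70) = (1/4)·ln(4.791) = 0.3917.
ζ = δ/√(4π² + δ²) = 0.3917/√(39.48 + 0.153) = 0.3917/6.295 = 0.06222.

0.0622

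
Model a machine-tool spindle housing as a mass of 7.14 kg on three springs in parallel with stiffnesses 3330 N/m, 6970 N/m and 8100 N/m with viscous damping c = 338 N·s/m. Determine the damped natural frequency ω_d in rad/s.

44.9 rad/s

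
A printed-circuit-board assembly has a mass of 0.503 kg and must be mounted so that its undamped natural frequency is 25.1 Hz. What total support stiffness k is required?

ω_n = 2πf_n = 2π × 25.1 = 157.7 rad/s.
k = m·ω_n² = 0.503 × 157.7² = 0.503 × 24870 = 12510 N/m.

12500 N/m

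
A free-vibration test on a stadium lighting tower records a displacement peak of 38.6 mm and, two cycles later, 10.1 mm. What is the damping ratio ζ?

Logarithmic decrement δ = (1/n)·ln(x₀/x_n) = (1/2)·ln(38.6/10.1) = (1/2)·ln(3.822) = 0.6704.
ζ = δ/√(4π² + δ²) = 0.6704/√(39.48 + 0.449) = 0.6704/6.319 = 0.1061.

0.106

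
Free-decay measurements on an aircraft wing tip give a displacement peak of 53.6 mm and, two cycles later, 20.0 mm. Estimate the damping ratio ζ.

0.0782

Logarithmic decrement δ = (1/n)·ln(x₀/x_n) = (1/2)·ln(53.6/20.0) = (1/2)·ln(2.680) = 0.4929.
ζ = δ/√(4π² + δ²) = 0.4929/√(39.48 + 0.243) = 0.4929/6.302 = 0.07821.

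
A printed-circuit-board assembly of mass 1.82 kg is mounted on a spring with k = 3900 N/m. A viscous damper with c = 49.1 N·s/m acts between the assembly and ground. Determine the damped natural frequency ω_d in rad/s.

44.3 rad/s

ω_n = √(k/m) = √(3900/1.82) = 46.29 rad/s.
Critical damping c_c = 2√(k·m) = 2√(3900 × 1.82) = 168.5 N·s/m, so ζ = c/c_c = 49.1/168.5 = 0.2914.
ω_d = ω_n√(1 − ζ²) = 46.29 × √(1 − 0.0849) = 44.28 rad/s.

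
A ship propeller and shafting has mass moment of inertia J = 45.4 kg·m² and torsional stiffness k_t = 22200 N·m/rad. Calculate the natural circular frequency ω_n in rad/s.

22.1 rad/s

ω_n = √(k_t/J) = √(22200/45.4) = √489.0 = 22.11 rad/s.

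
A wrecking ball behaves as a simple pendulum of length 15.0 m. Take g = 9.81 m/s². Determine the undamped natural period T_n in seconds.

For a simple pendulum ω_n = √(g/L) = √(9.81/15.0) = √0.6540 = 0.8087 rad/s.
T_n = 2π/ω_n = 6.283/0.8087 = 7.769 s.

7.77 s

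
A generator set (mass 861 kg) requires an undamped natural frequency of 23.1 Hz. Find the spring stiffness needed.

18100000 N/m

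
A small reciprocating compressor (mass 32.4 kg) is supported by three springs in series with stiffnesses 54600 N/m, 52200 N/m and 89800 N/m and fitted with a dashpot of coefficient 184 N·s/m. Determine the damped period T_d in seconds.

Series springs: 1/k_eq = 1/54600 + 1/52200 + 1/89800 = 4.861×10^-5, so k_eq = 20570 N/m.
ω_n = √(k_eq/m) = √(20570/32.4) = 25.20 rad/s.
Critical damping c_c = 2√(k_eq·m) = 2√(20570 × 32.4) = 1633 N·s/m, so ζ = c/c_c = 184/1633 = 0.1127.
ω_d = ω_n√(1 − ζ²) = 25.20 × √(1 − 0.0127) = 25.04 rad/s.
T_d = 2π/ω_d = 0.2509 s.

0.251 s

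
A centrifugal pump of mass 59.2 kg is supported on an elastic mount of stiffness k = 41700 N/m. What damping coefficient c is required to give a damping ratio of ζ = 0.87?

c_c = 2√(k·m) = 2√(41700 × 59.2) = 3142 N·s/m.
c = ζ·c_c = 0.87 × 3142 = 2734 N·s/m.

2730 N·s/m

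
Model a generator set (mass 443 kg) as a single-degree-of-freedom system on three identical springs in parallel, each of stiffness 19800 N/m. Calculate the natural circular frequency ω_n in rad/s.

Parallel springs add: k_eq = 3 × 19800 = 59400 N/m.
ω_n = √(k_eq/m) = √(59400/443) = √134.1 = 11.58 rad/s.

11.6 rad/s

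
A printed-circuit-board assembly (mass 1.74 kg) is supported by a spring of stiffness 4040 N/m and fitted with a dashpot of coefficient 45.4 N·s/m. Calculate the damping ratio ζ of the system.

0.271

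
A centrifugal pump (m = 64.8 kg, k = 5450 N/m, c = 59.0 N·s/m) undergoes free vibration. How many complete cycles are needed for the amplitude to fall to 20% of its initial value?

6 cycles

ζ = c/(2√(km)) = 59.0/(2√(5450 × 64.8)) = 59.0/1189 = 0.04964.
Logarithmic decrement δ = 2πζ/√(1 − ζ²) = 2π × 0.04964/√(1 − 0.00246) = 0.3123.
x_n/x₀ = e^(−nδ) ≤ 0.2; take ln: n ≥ ln(1/0.2)/δ = 1.609/0.3123 = 5.154.
So 6 complete cycles are required.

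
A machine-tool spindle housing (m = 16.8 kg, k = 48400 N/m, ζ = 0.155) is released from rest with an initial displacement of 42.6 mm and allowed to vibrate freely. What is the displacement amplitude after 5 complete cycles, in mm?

0.308 mm

Logarithmic decrement δ = 2πζ/√(1 − ζ²) = 2π × 0.1550/√(1 − 0.0240) = 0.9858.
After n cycles, x_n/x₀ = e^(−nδ), so x_5 = 42.6 × e^(−5 × 0.9858) = 42.6 × 0.007233 = 0.3081 mm.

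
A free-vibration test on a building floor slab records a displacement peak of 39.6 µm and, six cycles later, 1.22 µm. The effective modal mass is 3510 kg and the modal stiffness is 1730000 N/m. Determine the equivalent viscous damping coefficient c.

Logarithmic decrement δ = (1/n)·ln(x₀/x_n) = (1/6)·ln(39.6/1.22) = (1/6)·ln(32.46) = 0.5800.
ζ = δ/√(4π² + δ²) = 0.5800/√(39.48 + 0.336) = 0.5800/6.310 = 0.09192.
c = ζ · 2√(km) = 0.09192 × 2√(1730000 × 3510) = 0.09192 × 155800 = 14330 N·s/m.

14300 N·s/m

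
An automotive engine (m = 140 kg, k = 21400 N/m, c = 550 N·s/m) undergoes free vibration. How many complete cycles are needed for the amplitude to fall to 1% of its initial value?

5 cycles

ζ = c/(2√(km)) = 550/(2√(21400 × 140)) = 550/3462 = 0.1589.
Logarithmic decrement δ = 2πζ/√(1 − ζ²) = 2π × 0.1589/√(1 − 0.0252) = 1.011.
x_n/x₀ = e^(−nδ) ≤ 0.01; take ln: n ≥ ln(1/0.01)/δ = 4.605/1.011 = 4.555.
So 5 complete cycles are required.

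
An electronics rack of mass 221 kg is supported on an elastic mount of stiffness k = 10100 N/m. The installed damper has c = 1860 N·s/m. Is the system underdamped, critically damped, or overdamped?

underdamped

c_c = 2√(k·m) = 2988 N·s/m; ζ = c/c_c = 1860/2988 = 0.622.
Since ζ < 1 the system is underdamped.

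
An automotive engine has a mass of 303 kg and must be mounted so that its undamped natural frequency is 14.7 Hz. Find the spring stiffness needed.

2580000 N/m

ω_n = 2πf_n = 2π × 14.7 = 92.36 rad/s.
k = m·ω_n² = 303 × 92.36² = 303 × 8531 = 2585000 N/m.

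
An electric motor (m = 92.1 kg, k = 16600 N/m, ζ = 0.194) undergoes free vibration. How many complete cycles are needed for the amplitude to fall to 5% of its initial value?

Logarithmic decrement δ = 2πζ/√(1 − ζ²) = 2π × 0.1940/√(1 − 0.0376) = 1.243.
x_n/x₀ = e^(−nδ) ≤ 0.05; take ln: n ≥ ln(1/0.05)/δ = 2.996/1.243 = 2.411.
So 3 complete cycles are required.

3 cycles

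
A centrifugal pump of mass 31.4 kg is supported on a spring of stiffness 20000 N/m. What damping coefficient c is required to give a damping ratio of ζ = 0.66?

c_c = 2√(k·m) = 2√(20000 × 31.4) = 1585 N·s/m.
c = ζ·c_c = 0.66 × 1585 = 1046 N·s/m.

1050 N·s/m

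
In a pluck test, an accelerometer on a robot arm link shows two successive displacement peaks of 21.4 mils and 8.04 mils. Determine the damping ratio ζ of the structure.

0.154

Logarithmic decrement δ = (1/n)·ln(x₀/x_n) = (1/1)·ln(21.4/8.04) = (1/1)·ln(2.662) = 0.9790.
ζ = δ/√(4π² + δ²) = 0.9790/√(39.48 + 0.958) = 0.9790/6.359 = 0.1539.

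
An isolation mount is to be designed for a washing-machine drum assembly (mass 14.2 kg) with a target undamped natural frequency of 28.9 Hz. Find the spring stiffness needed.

ω_n = 2πf_n = 2π × 28.9 = 181.6 rad/s.
k = m·ω_n² = 14.2 × 181.6² = 14.2 × 32970 = 468200 N/m.

468000 N/m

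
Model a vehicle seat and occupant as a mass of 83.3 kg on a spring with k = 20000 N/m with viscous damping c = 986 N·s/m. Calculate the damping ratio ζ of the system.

0.382

ω_n = √(k/m) = √(20000/83.3) = 15.50 rad/s.
Critical damping c_c = 2√(k·m) = 2√(20000 × 83.3) = 2581 N·s/m, so ζ = c/c_c = 986/2581 = 0.3820.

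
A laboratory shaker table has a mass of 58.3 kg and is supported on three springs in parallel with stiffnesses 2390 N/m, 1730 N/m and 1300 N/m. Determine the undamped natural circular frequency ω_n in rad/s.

Parallel springs add: k_eq = 2390 + 1730 + 1300 = 5420 N/m.
ω_n = √(k_eq/m) = √(5420/58.3) = √92.97 = 9.642 rad/s.

9.64 rad/s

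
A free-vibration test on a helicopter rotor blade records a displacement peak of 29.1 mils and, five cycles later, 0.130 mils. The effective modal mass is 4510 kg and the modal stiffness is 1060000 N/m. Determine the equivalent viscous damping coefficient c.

23500 N·s/m

Logarithmic decrement δ = (1/n)·ln(x₀/x_n) = (1/5)·ln(29.1/0.130) = (1/5)·ln(223.8) = 1.082.
ζ = δ/√(4π² + δ²) = 1.082/√(39.48 + 1.17) = 1.082/6.376 = 0.1697.
c = ζ · 2√(km) = 0.1697 × 2√(1060000 × 4510) = 0.1697 × 138300 = 23470 N·s/m.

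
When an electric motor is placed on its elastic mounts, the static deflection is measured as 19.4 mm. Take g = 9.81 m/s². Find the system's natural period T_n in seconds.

ω_n = √(g/δ_st) = √(9.81/0.0194) = √505.7 = 22.49 rad/s.
T_n = 2π/ω_n = 6.283/22.49 = 0.2794 s.

0.279 s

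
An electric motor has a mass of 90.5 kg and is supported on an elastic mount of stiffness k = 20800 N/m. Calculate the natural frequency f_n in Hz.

2.41 Hz

ω_n = √(k/m) = √(20800/90.5) = √229.8 = 15.16 rad/s.
f_n = ω_n/(2π) = 15.16/6.283 = 2.413 Hz.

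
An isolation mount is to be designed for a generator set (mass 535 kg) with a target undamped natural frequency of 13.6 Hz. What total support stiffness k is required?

3910000 N/m

ω_n = 2πf_n = 2π × 13.6 = 85.45 rad/s.
k = m·ω_n² = 535 × 85.45² = 535 × 7302 = 3907000 N/m.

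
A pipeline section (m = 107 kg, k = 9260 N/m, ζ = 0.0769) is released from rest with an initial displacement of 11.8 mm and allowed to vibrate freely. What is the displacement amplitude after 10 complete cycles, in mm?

Logarithmic decrement δ = 2πζ/√(1 − ζ²) = 2π × 0.07690/√(1 − 0.00591) = 0.4846.
After n cycles, x_n/x₀ = e^(−nδ), so x_10 = 11.8 × e^(−10 × 0.4846) = 11.8 × 0.007859 = 0.09273 mm.

0.0927 mm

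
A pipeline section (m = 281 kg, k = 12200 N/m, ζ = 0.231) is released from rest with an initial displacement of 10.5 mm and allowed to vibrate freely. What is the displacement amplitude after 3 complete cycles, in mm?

0.120 mm

Logarithmic decrement δ = 2πζ/√(1 − ζ²) = 2π × 0.2310/√(1 − 0.0534) = 1.492.
After n cycles, x_n/x₀ = e^(−nδ), so x_3 = 10.5 × e^(−3 × 1.492) = 10.5 × 0.01139 = 0.1196 mm.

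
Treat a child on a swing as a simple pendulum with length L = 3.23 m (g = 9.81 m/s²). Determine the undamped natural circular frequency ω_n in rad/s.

1.74 rad/s

For a simple pendulum ω_n = √(g/L) = √(9.81/3.23) = √3.037 = 1.743 rad/s.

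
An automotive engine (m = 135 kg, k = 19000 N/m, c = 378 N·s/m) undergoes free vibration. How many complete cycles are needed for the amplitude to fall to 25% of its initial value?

2 cycles

ζ = c/(2√(km)) = 378/(2√(19000 × 135)) = 378/3203 = 0.1180.
Logarithmic decrement δ = 2πζ/√(1 − ζ²) = 2π × 0.1180/√(1 − 0.0139) = 0.7467.
x_n/x₀ = e^(−nδ) ≤ 0.25; take ln: n ≥ ln(1/0.25)/δ = 1.386/0.7467 = 1.857.
So 2 complete cycles are required.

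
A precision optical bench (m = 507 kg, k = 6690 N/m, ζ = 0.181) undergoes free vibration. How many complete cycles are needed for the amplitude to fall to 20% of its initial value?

2 cycles

Logarithmic decrement δ = 2πζ/√(1 − ζ²) = 2π × 0.1810/√(1 − 0.0328) = 1.156.
x_n/x₀ = e^(−nδ) ≤ 0.2; take ln: n ≥ ln(1/0.2)/δ = 1.609/1.156 = 1.392.
So 2 complete cycles are required.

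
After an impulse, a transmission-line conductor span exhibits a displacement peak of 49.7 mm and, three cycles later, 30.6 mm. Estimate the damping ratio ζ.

0.0257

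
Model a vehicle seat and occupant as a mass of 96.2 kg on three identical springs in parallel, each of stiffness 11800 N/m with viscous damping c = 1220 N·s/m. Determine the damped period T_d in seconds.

Parallel springs add: k_eq = 3 × 11800 = 35400 N/m.
ω_n = √(k_eq/m) = √(35400/96.2) = 19.18 rad/s.
Critical damping c_c = 2√(k_eq·m) = 2√(35400 × 96.2) = 3691 N·s/m, so ζ = c/c_c = 1220/3691 = 0.3306.
ω_d = ω_n√(1 − ζ²) = 19.18 × √(1 − 0.109) = 18.10 rad/s.
T_d = 2π/ω_d = 0.3470 s.

0.347 s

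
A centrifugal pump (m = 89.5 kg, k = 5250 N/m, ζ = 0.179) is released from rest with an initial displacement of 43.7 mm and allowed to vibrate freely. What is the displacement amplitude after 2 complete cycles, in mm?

4.44 mm

Logarithmic decrement δ = 2πζ/√(1 − ζ²) = 2π × 0.1790/√(1 − 0.0320) = 1.143.
After n cycles, x_n/x₀ = e^(−nδ), so x_2 = 43.7 × e^(−2 × 1.143) = 43.7 × 0.1016 = 4.442 mm.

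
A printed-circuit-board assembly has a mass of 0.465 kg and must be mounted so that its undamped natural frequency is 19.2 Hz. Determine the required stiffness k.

ω_n = 2πf_n = 2π × 19.2 = 120.6 rad/s.
k = m·ω_n² = 0.465 × 120.6² = 0.465 × 14550 = 6767 N/m.

6770 N/m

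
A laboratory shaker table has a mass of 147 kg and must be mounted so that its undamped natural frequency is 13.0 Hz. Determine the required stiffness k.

981000 N/m

ω_n = 2πf_n = 2π × 13.0 = 81.68 rad/s.
k = m·ω_n² = 147 × 81.68² = 147 × 6672 = 980800 N/m.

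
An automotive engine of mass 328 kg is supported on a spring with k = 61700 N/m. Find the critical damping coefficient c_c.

9000 N·s/m

c_c = 2√(k·m) = 2√(61700 × 328) = 2 × 4499 = 8997 N·s/m.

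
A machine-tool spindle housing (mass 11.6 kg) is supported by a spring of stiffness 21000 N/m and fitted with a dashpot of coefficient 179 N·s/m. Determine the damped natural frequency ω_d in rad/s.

ω_n = √(k/m) = √(21000/11.6) = 42.55 rad/s.
Critical damping c_c = 2√(k·m) = 2√(21000 × 11.6) = 987.1 N·s/m, so ζ = c/c_c = 179/987.1 = 0.1813.
ω_d = ω_n√(1 − ζ²) = 42.55 × √(1 − 0.0329) = 41.84 rad/s.

41.8 rad/s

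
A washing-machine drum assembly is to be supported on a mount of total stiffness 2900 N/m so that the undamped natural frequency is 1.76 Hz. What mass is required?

23.7 kg

ω_n = 2πf_n = 2π × 1.76 = 11.06 rad/s.
m = k/ω_n² = 2900/11.06² = 2900/122.3 = 23.71 kg.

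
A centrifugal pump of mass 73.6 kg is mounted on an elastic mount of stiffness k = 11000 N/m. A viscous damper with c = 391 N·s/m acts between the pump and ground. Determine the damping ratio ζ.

ω_n = √(k/m) = √(11000/73.6) = 12.23 rad/s.
Critical damping c_c = 2√(k·m) = 2√(11000 × 73.6) = 1800 N·s/m, so ζ = c/c_c = 391/1800 = 0.2173.

0.217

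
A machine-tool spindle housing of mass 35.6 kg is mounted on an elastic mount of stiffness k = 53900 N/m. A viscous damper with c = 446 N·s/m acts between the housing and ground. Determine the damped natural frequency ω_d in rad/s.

ω_n = √(k/m) = √(53900/35.6) = 38.91 rad/s.
Critical damping c_c = 2√(k·m) = 2√(53900 × 35.6) = 2770 N·s/m, so ζ = c/c_c = 446/2770 = 0.1610.
ω_d = ω_n√(1 − ζ²) = 38.91 × √(1 − 0.0259) = 38.40 rad/s.

38.4 rad/s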